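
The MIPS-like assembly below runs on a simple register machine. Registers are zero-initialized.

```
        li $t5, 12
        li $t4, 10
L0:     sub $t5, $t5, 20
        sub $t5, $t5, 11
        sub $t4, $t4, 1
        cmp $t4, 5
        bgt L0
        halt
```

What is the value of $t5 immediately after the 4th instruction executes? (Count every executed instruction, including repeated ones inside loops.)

-19

li $t5, 12 → $t5=12
li $t4, 10 → $t4=10
sub $t5, $t5, 20 → $t5=12-20=-8
sub $t5, $t5, 11 → $t5=(-8)-11=-19
After step 4: $t5 = -19.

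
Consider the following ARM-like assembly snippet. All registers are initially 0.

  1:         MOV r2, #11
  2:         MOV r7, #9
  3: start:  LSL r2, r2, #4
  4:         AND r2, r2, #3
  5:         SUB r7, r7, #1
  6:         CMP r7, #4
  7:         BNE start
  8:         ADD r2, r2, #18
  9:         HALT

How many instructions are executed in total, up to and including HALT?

29

MOV r2, #11 → r2=11
MOV r7, #9 → r7=9
LSL r2, r2, #4 → r2=11<<4=176
AND r2, r2, #3 → r2=176&3=0
SUB r7, r7, #1 → r7=9-1=8
CMP r7, #4  (cmp 8,4)
BNE start: taken
LSL r2, r2, #4 → r2=0<<4=0
AND r2, r2, #3 → r2=0&3=0
SUB r7, r7, #1 → r7=8-1=7
CMP r7, #4  (cmp 7,4)
BNE start: taken
LSL r2, r2, #4 → r2=0<<4=0
AND r2, r2, #3 → r2=0&3=0
SUB r7, r7, #1 → r7=7-1=6
CMP r7, #4  (cmp 6,4)
BNE start: taken
LSL r2, r2, #4 → r2=0<<4=0
AND r2, r2, #3 → r2=0&3=0
SUB r7, r7, #1 → r7=6-1=5
CMP r7, #4  (cmp 5,4)
BNE start: taken
LSL r2, r2, #4 → r2=0<<4=0
AND r2, r2, #3 → r2=0&3=0
SUB r7, r7, #1 → r7=5-1=4
CMP r7, #4  (cmp 4,4)
BNE start: not taken
ADD r2, r2, #18 → r2=0+18=18
halt.
Total executed instructions: 29.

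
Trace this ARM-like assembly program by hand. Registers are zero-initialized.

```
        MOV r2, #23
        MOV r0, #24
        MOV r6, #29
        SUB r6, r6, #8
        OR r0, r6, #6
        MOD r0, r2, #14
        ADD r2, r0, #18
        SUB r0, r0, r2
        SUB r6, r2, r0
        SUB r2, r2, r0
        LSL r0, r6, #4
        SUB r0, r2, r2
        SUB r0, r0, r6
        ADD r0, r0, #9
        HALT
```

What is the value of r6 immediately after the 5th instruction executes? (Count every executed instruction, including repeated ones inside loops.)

21

r2=23
r0=24
r6=29
r6=29-8=21
r0=21|6=23
After step 5: r6 = 21.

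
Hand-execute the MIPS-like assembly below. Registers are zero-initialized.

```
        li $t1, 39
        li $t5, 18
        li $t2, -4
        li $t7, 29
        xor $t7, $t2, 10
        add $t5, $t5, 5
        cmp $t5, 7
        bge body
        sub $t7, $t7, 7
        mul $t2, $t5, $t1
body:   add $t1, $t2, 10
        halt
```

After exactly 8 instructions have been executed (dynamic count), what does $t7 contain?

$t1=39
$t5=18
$t2=-4
$t7=29
$t7=(-4)^10=-10
$t5=18+5=23
cmp $t5, 7  (cmp 23,7)
bge body: taken
After step 8: $t7 = -10.

-10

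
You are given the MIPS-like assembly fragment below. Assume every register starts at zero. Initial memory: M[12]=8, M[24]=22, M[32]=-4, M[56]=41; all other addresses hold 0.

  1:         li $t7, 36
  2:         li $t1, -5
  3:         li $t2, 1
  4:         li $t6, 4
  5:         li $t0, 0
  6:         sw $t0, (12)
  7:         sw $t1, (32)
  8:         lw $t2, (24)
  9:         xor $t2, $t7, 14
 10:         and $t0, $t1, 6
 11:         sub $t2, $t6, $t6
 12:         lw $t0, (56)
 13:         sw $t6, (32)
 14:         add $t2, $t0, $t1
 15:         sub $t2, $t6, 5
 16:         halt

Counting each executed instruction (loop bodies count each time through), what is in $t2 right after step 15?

$t7=36
$t1=-5
$t2=1
$t6=4
$t0=0
sw $t0, (12) → M[12]=0
sw $t1, (32) → M[32]=-5
$t2=M[24]=22
$t2=36^14=42
$t0=(-5)&6=2
$t2=4-4=0
$t0=M[56]=41
sw $t6, (32) → M[32]=4
$t2=41+(-5)=36
$t2=4-5=-1
After step 15: $t2 = -1.

-1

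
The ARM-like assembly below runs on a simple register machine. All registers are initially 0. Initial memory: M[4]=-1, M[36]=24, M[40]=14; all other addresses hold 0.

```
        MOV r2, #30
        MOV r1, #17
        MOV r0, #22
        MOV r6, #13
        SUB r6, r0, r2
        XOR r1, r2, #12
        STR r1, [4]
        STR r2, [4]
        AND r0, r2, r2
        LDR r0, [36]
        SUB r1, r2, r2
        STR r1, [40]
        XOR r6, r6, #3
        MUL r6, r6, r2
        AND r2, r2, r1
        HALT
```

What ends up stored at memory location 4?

30

after MOV r2, #30: r2=30
after MOV r1, #17: r1=17
after MOV r0, #22: r0=22
after MOV r6, #13: r6=13
after SUB r6, r0, r2: r6=22-30=-8
after XOR r1, r2, #12: r1=30^12=18
STR r1, [4] → M[4]=18
STR r2, [4] → M[4]=30
after AND r0, r2, r2: r0=30&30=30
after LDR r0, [36]: r0=M[36]=24
after SUB r1, r2, r2: r1=30-30=0
STR r1, [40] → M[40]=0
after XOR r6, r6, #3: r6=(-8)^3=-5
after MUL r6, r6, r2: r6=(-5)*30=-150
after AND r2, r2, r1: r2=30&0=0
halt.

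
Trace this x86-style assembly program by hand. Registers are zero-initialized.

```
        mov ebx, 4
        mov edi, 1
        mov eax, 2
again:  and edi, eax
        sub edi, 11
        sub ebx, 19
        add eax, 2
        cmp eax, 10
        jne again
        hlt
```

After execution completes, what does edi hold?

-11

mov ebx, 4 → ebx=4
mov edi, 1 → edi=1
mov eax, 2 → eax=2
and edi, eax → edi=1&2=0
sub edi, 11 → edi=0-11=-11
sub ebx, 19 → ebx=4-19=-15
add eax, 2 → eax=2+2=4
cmp eax, 10  (cmp 4,10)
jne again: taken
and edi, eax → edi=(-11)&4=4
sub edi, 11 → edi=4-11=-7
sub ebx, 19 → ebx=(-15)-19=-34
add eax, 2 → eax=4+2=6
cmp eax, 10  (cmp 6,10)
jne again: taken
and edi, eax → edi=(-7)&6=0
sub edi, 11 → edi=0-11=-11
sub ebx, 19 → ebx=(-34)-19=-53
add eax, 2 → eax=6+2=8
cmp eax, 10  (cmp 8,10)
jne again: taken
and edi, eax → edi=(-11)&8=0
sub edi, 11 → edi=0-11=-11
sub ebx, 19 → ebx=(-53)-19=-72
add eax, 2 → eax=8+2=10
cmp eax, 10  (cmp 10,10)
jne again: not taken
halt.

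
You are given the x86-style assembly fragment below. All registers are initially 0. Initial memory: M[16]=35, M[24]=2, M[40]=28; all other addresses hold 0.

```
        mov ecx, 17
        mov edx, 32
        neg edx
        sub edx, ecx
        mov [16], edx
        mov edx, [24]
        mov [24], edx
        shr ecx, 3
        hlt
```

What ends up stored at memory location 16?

ecx=17
edx=32
edx=-(32)=-32
edx=(-32)-17=-49
mov [16], edx → M[16]=-49
edx=M[24]=2
mov [24], edx → M[24]=2
ecx=17>>3=2
halt.

-49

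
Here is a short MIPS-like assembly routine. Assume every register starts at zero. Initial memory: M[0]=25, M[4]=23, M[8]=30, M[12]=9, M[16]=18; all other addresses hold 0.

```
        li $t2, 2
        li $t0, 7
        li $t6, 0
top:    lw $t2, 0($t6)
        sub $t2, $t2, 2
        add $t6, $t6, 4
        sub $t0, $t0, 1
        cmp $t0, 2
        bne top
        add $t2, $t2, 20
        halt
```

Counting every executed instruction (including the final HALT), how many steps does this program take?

$t2=2
$t0=7
$t6=0
$t2=M[0]=25
$t2=25-2=23
$t6=0+4=4
$t0=7-1=6
cmp $t0, 2  (cmp 6,2)
bne top: taken
$t2=M[4]=23
$t2=23-2=21
$t6=4+4=8
$t0=6-1=5
cmp $t0, 2  (cmp 5,2)
bne top: taken
$t2=M[8]=30
$t2=30-2=28
$t6=8+4=12
$t0=5-1=4
cmp $t0, 2  (cmp 4,2)
bne top: taken
$t2=M[12]=9
$t2=9-2=7
$t6=12+4=16
$t0=4-1=3
cmp $t0, 2  (cmp 3,2)
bne top: taken
$t2=M[16]=18
$t2=18-2=16
$t6=16+4=20
$t0=3-1=2
cmp $t0, 2  (cmp 2,2)
bne top: not taken
$t2=16+20=36
halt.
Total executed instructions: 35.

35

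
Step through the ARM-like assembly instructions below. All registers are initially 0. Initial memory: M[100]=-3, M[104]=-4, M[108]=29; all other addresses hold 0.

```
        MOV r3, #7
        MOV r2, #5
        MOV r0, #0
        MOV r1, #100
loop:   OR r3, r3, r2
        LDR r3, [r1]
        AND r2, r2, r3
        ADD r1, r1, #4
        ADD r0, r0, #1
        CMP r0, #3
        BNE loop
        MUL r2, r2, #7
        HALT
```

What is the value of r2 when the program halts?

28

MOV r3, #7 → r3=7
MOV r2, #5 → r2=5
MOV r0, #0 → r0=0
MOV r1, #100 → r1=100
OR r3, r3, r2 → r3=7|5=7
LDR r3, [r1] → r3=M[100]=-3
AND r2, r2, r3 → r2=5&(-3)=5
ADD r1, r1, #4 → r1=100+4=104
ADD r0, r0, #1 → r0=0+1=1
CMP r0, #3  (cmp 1,3)
BNE loop: taken
OR r3, r3, r2 → r3=(-3)|5=-3
LDR r3, [r1] → r3=M[104]=-4
AND r2, r2, r3 → r2=5&(-4)=4
ADD r1, r1, #4 → r1=104+4=108
ADD r0, r0, #1 → r0=1+1=2
CMP r0, #3  (cmp 2,3)
BNE loop: taken
OR r3, r3, r2 → r3=(-4)|4=-4
LDR r3, [r1] → r3=M[108]=29
AND r2, r2, r3 → r2=4&29=4
ADD r1, r1, #4 → r1=108+4=112
ADD r0, r0, #1 → r0=2+1=3
CMP r0, #3  (cmp 3,3)
BNE loop: not taken
MUL r2, r2, #7 → r2=4*7=28
halt.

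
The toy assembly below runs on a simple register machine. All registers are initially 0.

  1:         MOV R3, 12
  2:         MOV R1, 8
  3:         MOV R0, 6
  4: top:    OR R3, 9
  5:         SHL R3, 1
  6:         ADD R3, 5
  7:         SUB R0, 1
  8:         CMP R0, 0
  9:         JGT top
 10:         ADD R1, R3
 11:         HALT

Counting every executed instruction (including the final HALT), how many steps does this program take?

41

MOV R3, 12 → R3=12
MOV R1, 8 → R1=8
MOV R0, 6 → R0=6
OR R3, 9 → R3=12|9=13
SHL R3, 1 → R3=13<<1=26
ADD R3, 5 → R3=26+5=31
SUB R0, 1 → R0=6-1=5
CMP R0, 0  (cmp 5,0)
JGT top: taken
OR R3, 9 → R3=31|9=31
SHL R3, 1 → R3=31<<1=62
ADD R3, 5 → R3=62+5=67
SUB R0, 1 → R0=5-1=4
CMP R0, 0  (cmp 4,0)
JGT top: taken
OR R3, 9 → R3=67|9=75
SHL R3, 1 → R3=75<<1=150
ADD R3, 5 → R3=150+5=155
SUB R0, 1 → R0=4-1=3
CMP R0, 0  (cmp 3,0)
JGT top: taken
OR R3, 9 → R3=155|9=155
SHL R3, 1 → R3=155<<1=310
ADD R3, 5 → R3=310+5=315
SUB R0, 1 → R0=3-1=2
CMP R0, 0  (cmp 2,0)
JGT top: taken
OR R3, 9 → R3=315|9=315
SHL R3, 1 → R3=315<<1=630
ADD R3, 5 → R3=630+5=635
SUB R0, 1 → R0=2-1=1
CMP R0, 0  (cmp 1,0)
JGT top: taken
OR R3, 9 → R3=635|9=635
SHL R3, 1 → R3=635<<1=1270
ADD R3, 5 → R3=1270+5=1275
SUB R0, 1 → R0=1-1=0
CMP R0, 0  (cmp 0,0)
JGT top: not taken
ADD R1, R3 → R1=8+1275=1283
halt.
Total executed instructions: 41.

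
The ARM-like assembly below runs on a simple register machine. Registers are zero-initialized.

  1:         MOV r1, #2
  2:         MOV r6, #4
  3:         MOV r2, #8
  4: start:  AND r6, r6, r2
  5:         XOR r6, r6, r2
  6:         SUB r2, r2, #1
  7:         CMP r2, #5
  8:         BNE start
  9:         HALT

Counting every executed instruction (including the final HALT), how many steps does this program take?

r1=2
r6=4
r2=8
r6=4&8=0
r6=0^8=8
r2=8-1=7
CMP r2, #5  (cmp 7,5)
BNE start: taken
r6=8&7=0
r6=0^7=7
r2=7-1=6
CMP r2, #5  (cmp 6,5)
BNE start: taken
r6=7&6=6
r6=6^6=0
r2=6-1=5
CMP r2, #5  (cmp 5,5)
BNE start: not taken
halt.
Total executed instructions: 19.

19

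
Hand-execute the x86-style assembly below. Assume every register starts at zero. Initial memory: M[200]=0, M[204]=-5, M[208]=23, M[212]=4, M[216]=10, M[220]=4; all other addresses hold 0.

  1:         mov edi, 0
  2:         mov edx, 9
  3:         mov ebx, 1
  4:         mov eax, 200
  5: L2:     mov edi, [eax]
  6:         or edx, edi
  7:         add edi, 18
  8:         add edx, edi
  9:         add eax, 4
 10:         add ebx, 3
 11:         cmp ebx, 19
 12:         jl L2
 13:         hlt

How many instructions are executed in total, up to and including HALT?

53

mov edi, 0 → edi=0
mov edx, 9 → edx=9
mov ebx, 1 → ebx=1
mov eax, 200 → eax=200
mov edi, [eax] → edi=M[200]=0
or edx, edi → edx=9|0=9
add edi, 18 → edi=0+18=18
add edx, edi → edx=9+18=27
add eax, 4 → eax=200+4=204
add ebx, 3 → ebx=1+3=4
cmp ebx, 19  (cmp 4,19)
jl L2: taken
mov edi, [eax] → edi=M[204]=-5
or edx, edi → edx=27|(-5)=-5
add edi, 18 → edi=(-5)+18=13
add edx, edi → edx=(-5)+13=8
add eax, 4 → eax=204+4=208
add ebx, 3 → ebx=4+3=7
cmp ebx, 19  (cmp 7,19)
jl L2: taken
mov edi, [eax] → edi=M[208]=23
or edx, edi → edx=8|23=31
add edi, 18 → edi=23+18=41
add edx, edi → edx=31+41=72
add eax, 4 → eax=208+4=212
add ebx, 3 → ebx=7+3=10
cmp ebx, 19  (cmp 10,19)
jl L2: taken
mov edi, [eax] → edi=M[212]=4
or edx, edi → edx=72|4=76
add edi, 18 → edi=4+18=22
add edx, edi → edx=76+22=98
add eax, 4 → eax=212+4=216
add ebx, 3 → ebx=10+3=13
cmp ebx, 19  (cmp 13,19)
jl L2: taken
mov edi, [eax] → edi=M[216]=10
or edx, edi → edx=98|10=106
add edi, 18 → edi=10+18=28
add edx, edi → edx=106+28=134
add eax, 4 → eax=216+4=220
add ebx, 3 → ebx=13+3=16
cmp ebx, 19  (cmp 16,19)
jl L2: taken
mov edi, [eax] → edi=M[220]=4
or edx, edi → edx=134|4=134
add edi, 18 → edi=4+18=22
add edx, edi → edx=134+22=156
add eax, 4 → eax=220+4=224
add ebx, 3 → ebx=16+3=19
cmp ebx, 19  (cmp 19,19)
jl L2: not taken
halt.
Total executed instructions: 53.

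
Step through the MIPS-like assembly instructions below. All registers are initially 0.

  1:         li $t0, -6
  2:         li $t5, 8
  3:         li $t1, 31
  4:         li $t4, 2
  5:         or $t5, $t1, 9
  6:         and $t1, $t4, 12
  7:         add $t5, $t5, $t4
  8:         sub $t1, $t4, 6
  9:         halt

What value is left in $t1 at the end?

$t0=-6
$t5=8
$t1=31
$t4=2
$t5=31|9=31
$t1=2&12=0
$t5=31+2=33
$t1=2-6=-4
halt.

-4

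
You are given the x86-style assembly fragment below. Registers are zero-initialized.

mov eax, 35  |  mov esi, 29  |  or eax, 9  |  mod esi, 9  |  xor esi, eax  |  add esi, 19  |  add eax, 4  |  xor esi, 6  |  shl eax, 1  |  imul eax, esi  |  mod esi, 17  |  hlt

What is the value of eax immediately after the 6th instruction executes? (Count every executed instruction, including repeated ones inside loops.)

eax=35
esi=29
eax=35|9=43
esi=29%9=2
esi=2^43=41
esi=41+19=60
After step 6: eax = 43.

43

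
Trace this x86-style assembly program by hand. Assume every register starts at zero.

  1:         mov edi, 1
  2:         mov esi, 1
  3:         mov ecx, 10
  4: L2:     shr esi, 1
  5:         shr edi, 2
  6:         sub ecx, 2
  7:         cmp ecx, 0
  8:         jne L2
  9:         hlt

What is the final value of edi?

mov edi, 1 → edi=1
mov esi, 1 → esi=1
mov ecx, 10 → ecx=10
shr esi, 1 → esi=1>>1=0
shr edi, 2 → edi=1>>2=0
sub ecx, 2 → ecx=10-2=8
cmp ecx, 0  (cmp 8,0)
jne L2: taken
shr esi, 1 → esi=0>>1=0
shr edi, 2 → edi=0>>2=0
sub ecx, 2 → ecx=8-2=6
cmp ecx, 0  (cmp 6,0)
jne L2: taken
shr esi, 1 → esi=0>>1=0
shr edi, 2 → edi=0>>2=0
sub ecx, 2 → ecx=6-2=4
cmp ecx, 0  (cmp 4,0)
jne L2: taken
shr esi, 1 → esi=0>>1=0
shr edi, 2 → edi=0>>2=0
sub ecx, 2 → ecx=4-2=2
cmp ecx, 0  (cmp 2,0)
jne L2: taken
shr esi, 1 → esi=0>>1=0
shr edi, 2 → edi=0>>2=0
sub ecx, 2 → ecx=2-2=0
cmp ecx, 0  (cmp 0,0)
jne L2: not taken
halt.

0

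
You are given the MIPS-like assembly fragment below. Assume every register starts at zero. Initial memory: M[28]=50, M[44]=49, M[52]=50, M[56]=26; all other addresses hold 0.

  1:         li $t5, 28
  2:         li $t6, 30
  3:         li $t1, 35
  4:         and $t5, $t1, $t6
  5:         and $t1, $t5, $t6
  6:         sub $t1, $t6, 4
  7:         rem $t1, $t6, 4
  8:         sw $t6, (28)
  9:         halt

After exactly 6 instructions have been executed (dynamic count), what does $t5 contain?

2

li $t5, 28 → $t5=28
li $t6, 30 → $t6=30
li $t1, 35 → $t1=35
and $t5, $t1, $t6 → $t5=35&30=2
and $t1, $t5, $t6 → $t1=2&30=2
sub $t1, $t6, 4 → $t1=30-4=26
After step 6: $t5 = 2.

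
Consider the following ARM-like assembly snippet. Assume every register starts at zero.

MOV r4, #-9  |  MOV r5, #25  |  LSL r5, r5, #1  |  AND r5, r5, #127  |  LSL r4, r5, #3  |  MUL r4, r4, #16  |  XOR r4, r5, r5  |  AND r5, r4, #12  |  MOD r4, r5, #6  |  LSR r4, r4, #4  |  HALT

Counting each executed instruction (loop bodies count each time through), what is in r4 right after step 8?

after MOV r4, #-9: r4=-9
after MOV r5, #25: r5=25
after LSL r5, r5, #1: r5=25<<1=50
after AND r5, r5, #127: r5=50&127=50
after LSL r4, r5, #3: r4=50<<3=400
after MUL r4, r4, #16: r4=400*16=6400
after XOR r4, r5, r5: r4=50^50=0
after AND r5, r4, #12: r5=0&12=0
After step 8: r4 = 0.

0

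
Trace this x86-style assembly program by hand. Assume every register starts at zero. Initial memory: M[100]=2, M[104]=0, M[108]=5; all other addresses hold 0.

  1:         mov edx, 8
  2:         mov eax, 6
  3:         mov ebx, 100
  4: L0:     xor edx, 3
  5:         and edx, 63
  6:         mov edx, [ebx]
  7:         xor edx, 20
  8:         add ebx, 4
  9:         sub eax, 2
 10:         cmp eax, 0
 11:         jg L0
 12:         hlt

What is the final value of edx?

17

mov edx, 8 → edx=8
mov eax, 6 → eax=6
mov ebx, 100 → ebx=100
xor edx, 3 → edx=8^3=11
and edx, 63 → edx=11&63=11
mov edx, [ebx] → edx=M[100]=2
xor edx, 20 → edx=2^20=22
add ebx, 4 → ebx=100+4=104
sub eax, 2 → eax=6-2=4
cmp eax, 0  (cmp 4,0)
jg L0: taken
xor edx, 3 → edx=22^3=21
and edx, 63 → edx=21&63=21
mov edx, [ebx] → edx=M[104]=0
xor edx, 20 → edx=0^20=20
add ebx, 4 → ebx=104+4=108
sub eax, 2 → eax=4-2=2
cmp eax, 0  (cmp 2,0)
jg L0: taken
xor edx, 3 → edx=20^3=23
and edx, 63 → edx=23&63=23
mov edx, [ebx] → edx=M[108]=5
xor edx, 20 → edx=5^20=17
add ebx, 4 → ebx=108+4=112
sub eax, 2 → eax=2-2=0
cmp eax, 0  (cmp 0,0)
jg L0: not taken
halt.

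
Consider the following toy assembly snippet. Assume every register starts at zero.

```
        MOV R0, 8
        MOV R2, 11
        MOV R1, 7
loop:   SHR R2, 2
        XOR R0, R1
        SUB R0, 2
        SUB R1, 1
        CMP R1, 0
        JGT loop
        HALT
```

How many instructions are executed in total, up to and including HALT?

after MOV R0, 8: R0=8
after MOV R2, 11: R2=11
after MOV R1, 7: R1=7
after SHR R2, 2: R2=11>>2=2
after XOR R0, R1: R0=8^7=15
after SUB R0, 2: R0=15-2=13
after SUB R1, 1: R1=7-1=6
CMP R1, 0  (cmp 6,0)
JGT loop: taken
after SHR R2, 2: R2=2>>2=0
after XOR R0, R1: R0=13^6=11
after SUB R0, 2: R0=11-2=9
after SUB R1, 1: R1=6-1=5
CMP R1, 0  (cmp 5,0)
JGT loop: taken
after SHR R2, 2: R2=0>>2=0
after XOR R0, R1: R0=9^5=12
after SUB R0, 2: R0=12-2=10
after SUB R1, 1: R1=5-1=4
CMP R1, 0  (cmp 4,0)
JGT loop: taken
after SHR R2, 2: R2=0>>2=0
after XOR R0, R1: R0=10^4=14
after SUB R0, 2: R0=14-2=12
after SUB R1, 1: R1=4-1=3
CMP R1, 0  (cmp 3,0)
JGT loop: taken
after SHR R2, 2: R2=0>>2=0
after XOR R0, R1: R0=12^3=15
after SUB R0, 2: R0=15-2=13
after SUB R1, 1: R1=3-1=2
CMP R1, 0  (cmp 2,0)
JGT loop: taken
after SHR R2, 2: R2=0>>2=0
after XOR R0, R1: R0=13^2=15
after SUB R0, 2: R0=15-2=13
after SUB R1, 1: R1=2-1=1
CMP R1, 0  (cmp 1,0)
JGT loop: taken
after SHR R2, 2: R2=0>>2=0
after XOR R0, R1: R0=13^1=12
after SUB R0, 2: R0=12-2=10
after SUB R1, 1: R1=1-1=0
CMP R1, 0  (cmp 0,0)
JGT loop: not taken
halt.
Total executed instructions: 46.

46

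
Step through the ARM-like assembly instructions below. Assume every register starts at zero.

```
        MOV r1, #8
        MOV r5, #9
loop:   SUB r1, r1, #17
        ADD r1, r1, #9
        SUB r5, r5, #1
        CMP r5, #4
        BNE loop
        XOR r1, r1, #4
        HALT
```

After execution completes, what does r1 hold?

r1=8
r5=9
r1=8-17=-9
r1=(-9)+9=0
r5=9-1=8
CMP r5, #4  (cmp 8,4)
BNE loop: taken
r1=0-17=-17
r1=(-17)+9=-8
r5=8-1=7
CMP r5, #4  (cmp 7,4)
BNE loop: taken
r1=(-8)-17=-25
r1=(-25)+9=-16
r5=7-1=6
CMP r5, #4  (cmp 6,4)
BNE loop: taken
r1=(-16)-17=-33
r1=(-33)+9=-24
r5=6-1=5
CMP r5, #4  (cmp 5,4)
BNE loop: taken
r1=(-24)-17=-41
r1=(-41)+9=-32
r5=5-1=4
CMP r5, #4  (cmp 4,4)
BNE loop: not taken
r1=(-32)^4=-28
halt.

-28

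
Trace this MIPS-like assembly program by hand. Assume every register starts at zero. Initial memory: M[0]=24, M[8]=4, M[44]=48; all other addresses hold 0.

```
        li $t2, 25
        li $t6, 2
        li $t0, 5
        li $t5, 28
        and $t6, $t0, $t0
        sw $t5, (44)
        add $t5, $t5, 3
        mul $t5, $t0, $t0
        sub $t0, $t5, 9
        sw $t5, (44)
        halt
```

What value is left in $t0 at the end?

after li $t2, 25: $t2=25
after li $t6, 2: $t6=2
after li $t0, 5: $t0=5
after li $t5, 28: $t5=28
after and $t6, $t0, $t0: $t6=5&5=5
sw $t5, (44) → M[44]=28
after add $t5, $t5, 3: $t5=28+3=31
after mul $t5, $t0, $t0: $t5=5*5=25
after sub $t0, $t5, 9: $t0=25-9=16
sw $t5, (44) → M[44]=25
halt.

16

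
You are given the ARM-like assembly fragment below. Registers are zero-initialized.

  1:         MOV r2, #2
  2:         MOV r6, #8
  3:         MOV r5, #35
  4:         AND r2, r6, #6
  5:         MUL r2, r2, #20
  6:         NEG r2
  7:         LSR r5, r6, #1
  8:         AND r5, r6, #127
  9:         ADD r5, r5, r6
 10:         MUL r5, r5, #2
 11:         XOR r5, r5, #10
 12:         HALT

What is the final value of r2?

r2=2
r6=8
r5=35
r2=8&6=0
r2=0*20=0
r2=-(0)=0
r5=8>>1=4
r5=8&127=8
r5=8+8=16
r5=16*2=32
r5=32^10=42
halt.

0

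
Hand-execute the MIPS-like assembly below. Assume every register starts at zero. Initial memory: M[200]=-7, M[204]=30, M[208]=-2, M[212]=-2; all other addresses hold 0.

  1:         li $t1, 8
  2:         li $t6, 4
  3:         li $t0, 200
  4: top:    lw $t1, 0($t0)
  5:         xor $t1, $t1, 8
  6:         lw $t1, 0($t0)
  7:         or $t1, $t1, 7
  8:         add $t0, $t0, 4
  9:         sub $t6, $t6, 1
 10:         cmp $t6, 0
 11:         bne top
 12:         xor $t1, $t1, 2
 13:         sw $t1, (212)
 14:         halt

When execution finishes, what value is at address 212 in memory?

after li $t1, 8: $t1=8
after li $t6, 4: $t6=4
after li $t0, 200: $t0=200
after lw $t1, 0($t0): $t1=M[200]=-7
after xor $t1, $t1, 8: $t1=(-7)^8=-15
after lw $t1, 0($t0): $t1=M[200]=-7
after or $t1, $t1, 7: $t1=(-7)|7=-1
after add $t0, $t0, 4: $t0=200+4=204
after sub $t6, $t6, 1: $t6=4-1=3
cmp $t6, 0  (cmp 3,0)
bne top: taken
after lw $t1, 0($t0): $t1=M[204]=30
after xor $t1, $t1, 8: $t1=30^8=22
after lw $t1, 0($t0): $t1=M[204]=30
after or $t1, $t1, 7: $t1=30|7=31
after add $t0, $t0, 4: $t0=204+4=208
after sub $t6, $t6, 1: $t6=3-1=2
cmp $t6, 0  (cmp 2,0)
bne top: taken
after lw $t1, 0($t0): $t1=M[208]=-2
after xor $t1, $t1, 8: $t1=(-2)^8=-10
after lw $t1, 0($t0): $t1=M[208]=-2
after or $t1, $t1, 7: $t1=(-2)|7=-1
after add $t0, $t0, 4: $t0=208+4=212
after sub $t6, $t6, 1: $t6=2-1=1
cmp $t6, 0  (cmp 1,0)
bne top: taken
after lw $t1, 0($t0): $t1=M[212]=-2
after xor $t1, $t1, 8: $t1=(-2)^8=-10
after lw $t1, 0($t0): $t1=M[212]=-2
after or $t1, $t1, 7: $t1=(-2)|7=-1
after add $t0, $t0, 4: $t0=212+4=216
after sub $t6, $t6, 1: $t6=1-1=0
cmp $t6, 0  (cmp 0,0)
bne top: not taken
after xor $t1, $t1, 2: $t1=(-1)^2=-3
sw $t1, (212) → M[212]=-3
halt.

-3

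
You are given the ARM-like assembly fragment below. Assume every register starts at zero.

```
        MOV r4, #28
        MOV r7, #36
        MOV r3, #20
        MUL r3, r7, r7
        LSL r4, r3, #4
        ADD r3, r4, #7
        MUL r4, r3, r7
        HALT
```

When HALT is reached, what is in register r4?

746748

after MOV r4, #28: r4=28
after MOV r7, #36: r7=36
after MOV r3, #20: r3=20
after MUL r3, r7, r7: r3=36*36=1296
after LSL r4, r3, #4: r4=1296<<4=20736
after ADD r3, r4, #7: r3=20736+7=20743
after MUL r4, r3, r7: r4=20743*36=746748
halt.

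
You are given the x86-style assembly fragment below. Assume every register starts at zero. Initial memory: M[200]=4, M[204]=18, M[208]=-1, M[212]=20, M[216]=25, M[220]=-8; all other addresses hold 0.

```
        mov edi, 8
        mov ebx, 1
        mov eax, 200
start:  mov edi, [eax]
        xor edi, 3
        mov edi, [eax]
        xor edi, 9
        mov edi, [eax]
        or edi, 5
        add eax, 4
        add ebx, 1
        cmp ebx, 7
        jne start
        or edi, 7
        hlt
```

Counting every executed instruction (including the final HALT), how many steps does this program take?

after mov edi, 8: edi=8
after mov ebx, 1: ebx=1
after mov eax, 200: eax=200
after mov edi, [eax]: edi=M[200]=4
after xor edi, 3: edi=4^3=7
after mov edi, [eax]: edi=M[200]=4
after xor edi, 9: edi=4^9=13
after mov edi, [eax]: edi=M[200]=4
after or edi, 5: edi=4|5=5
after add eax, 4: eax=200+4=204
after add ebx, 1: ebx=1+1=2
cmp ebx, 7  (cmp 2,7)
jne start: taken
after mov edi, [eax]: edi=M[204]=18
after xor edi, 3: edi=18^3=17
after mov edi, [eax]: edi=M[204]=18
after xor edi, 9: edi=18^9=27
after mov edi, [eax]: edi=M[204]=18
after or edi, 5: edi=18|5=23
after add eax, 4: eax=204+4=208
after add ebx, 1: ebx=2+1=3
cmp ebx, 7  (cmp 3,7)
jne start: taken
after mov edi, [eax]: edi=M[208]=-1
after xor edi, 3: edi=(-1)^3=-4
after mov edi, [eax]: edi=M[208]=-1
after xor edi, 9: edi=(-1)^9=-10
after mov edi, [eax]: edi=M[208]=-1
after or edi, 5: edi=(-1)|5=-1
after add eax, 4: eax=208+4=212
after add ebx, 1: ebx=3+1=4
cmp ebx, 7  (cmp 4,7)
jne start: taken
after mov edi, [eax]: edi=M[212]=20
after xor edi, 3: edi=20^3=23
after mov edi, [eax]: edi=M[212]=20
after xor edi, 9: edi=20^9=29
after mov edi, [eax]: edi=M[212]=20
after or edi, 5: edi=20|5=21
after add eax, 4: eax=212+4=216
after add ebx, 1: ebx=4+1=5
cmp ebx, 7  (cmp 5,7)
jne start: taken
after mov edi, [eax]: edi=M[216]=25
after xor edi, 3: edi=25^3=26
after mov edi, [eax]: edi=M[216]=25
after xor edi, 9: edi=25^9=16
after mov edi, [eax]: edi=M[216]=25
after or edi, 5: edi=25|5=29
after add eax, 4: eax=216+4=220
after add ebx, 1: ebx=5+1=6
cmp ebx, 7  (cmp 6,7)
jne start: taken
after mov edi, [eax]: edi=M[220]=-8
after xor edi, 3: edi=(-8)^3=-5
after mov edi, [eax]: edi=M[220]=-8
after xor edi, 9: edi=(-8)^9=-15
after mov edi, [eax]: edi=M[220]=-8
after or edi, 5: edi=(-8)|5=-3
after add eax, 4: eax=220+4=224
after add ebx, 1: ebx=6+1=7
cmp ebx, 7  (cmp 7,7)
jne start: not taken
after or edi, 7: edi=(-3)|7=-1
halt.
Total executed instructions: 65.

65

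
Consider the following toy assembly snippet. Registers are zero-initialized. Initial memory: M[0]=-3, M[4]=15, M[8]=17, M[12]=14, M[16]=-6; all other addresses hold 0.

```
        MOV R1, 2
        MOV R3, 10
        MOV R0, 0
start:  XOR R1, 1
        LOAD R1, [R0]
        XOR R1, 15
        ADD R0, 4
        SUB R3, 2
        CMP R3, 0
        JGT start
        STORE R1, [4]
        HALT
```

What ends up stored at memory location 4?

R1=2
R3=10
R0=0
R1=2^1=3
R1=M[0]=-3
R1=(-3)^15=-14
R0=0+4=4
R3=10-2=8
CMP R3, 0  (cmp 8,0)
JGT start: taken
R1=(-14)^1=-13
R1=M[4]=15
R1=15^15=0
R0=4+4=8
R3=8-2=6
CMP R3, 0  (cmp 6,0)
JGT start: taken
R1=0^1=1
R1=M[8]=17
R1=17^15=30
R0=8+4=12
R3=6-2=4
CMP R3, 0  (cmp 4,0)
JGT start: taken
R1=30^1=31
R1=M[12]=14
R1=14^15=1
R0=12+4=16
R3=4-2=2
CMP R3, 0  (cmp 2,0)
JGT start: taken
R1=1^1=0
R1=M[16]=-6
R1=(-6)^15=-11
R0=16+4=20
R3=2-2=0
CMP R3, 0  (cmp 0,0)
JGT start: not taken
STORE R1, [4] → M[4]=-11
halt.

-11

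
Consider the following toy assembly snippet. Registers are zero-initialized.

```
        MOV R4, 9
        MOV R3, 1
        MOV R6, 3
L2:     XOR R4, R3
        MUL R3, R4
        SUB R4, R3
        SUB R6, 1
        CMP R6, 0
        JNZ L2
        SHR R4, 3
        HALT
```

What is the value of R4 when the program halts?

R4=9
R3=1
R6=3
R4=9^1=8
R3=1*8=8
R4=8-8=0
R6=3-1=2
CMP R6, 0  (cmp 2,0)
JNZ L2: taken
R4=0^8=8
R3=8*8=64
R4=8-64=-56
R6=2-1=1
CMP R6, 0  (cmp 1,0)
JNZ L2: taken
R4=(-56)^64=-120
R3=64*(-120)=-7680
R4=(-120)-(-7680)=7560
R6=1-1=0
CMP R6, 0  (cmp 0,0)
JNZ L2: not taken
R4=7560>>3=945
halt.

945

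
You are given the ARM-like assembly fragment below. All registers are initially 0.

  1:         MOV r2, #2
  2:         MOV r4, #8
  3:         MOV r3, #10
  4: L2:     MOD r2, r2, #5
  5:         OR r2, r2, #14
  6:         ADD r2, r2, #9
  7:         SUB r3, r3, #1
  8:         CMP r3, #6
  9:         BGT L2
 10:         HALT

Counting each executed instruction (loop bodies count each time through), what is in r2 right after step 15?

after MOV r2, #2: r2=2
after MOV r4, #8: r4=8
after MOV r3, #10: r3=10
after MOD r2, r2, #5: r2=2%5=2
after OR r2, r2, #14: r2=2|14=14
after ADD r2, r2, #9: r2=14+9=23
after SUB r3, r3, #1: r3=10-1=9
CMP r3, #6  (cmp 9,6)
BGT L2: taken
after MOD r2, r2, #5: r2=23%5=3
after OR r2, r2, #14: r2=3|14=15
after ADD r2, r2, #9: r2=15+9=24
after SUB r3, r3, #1: r3=9-1=8
CMP r3, #6  (cmp 8,6)
BGT L2: taken
After step 15: r2 = 24.

24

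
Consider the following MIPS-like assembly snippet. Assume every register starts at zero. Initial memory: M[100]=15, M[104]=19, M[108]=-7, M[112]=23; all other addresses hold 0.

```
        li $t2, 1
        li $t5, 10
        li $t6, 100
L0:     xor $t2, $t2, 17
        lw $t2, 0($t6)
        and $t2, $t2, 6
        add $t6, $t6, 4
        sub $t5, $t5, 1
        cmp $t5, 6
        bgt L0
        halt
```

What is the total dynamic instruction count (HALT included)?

li $t2, 1 → $t2=1
li $t5, 10 → $t5=10
li $t6, 100 → $t6=100
xor $t2, $t2, 17 → $t2=1^17=16
lw $t2, 0($t6) → $t2=M[100]=15
and $t2, $t2, 6 → $t2=15&6=6
add $t6, $t6, 4 → $t6=100+4=104
sub $t5, $t5, 1 → $t5=10-1=9
cmp $t5, 6  (cmp 9,6)
bgt L0: taken
xor $t2, $t2, 17 → $t2=6^17=23
lw $t2, 0($t6) → $t2=M[104]=19
and $t2, $t2, 6 → $t2=19&6=2
add $t6, $t6, 4 → $t6=104+4=108
sub $t5, $t5, 1 → $t5=9-1=8
cmp $t5, 6  (cmp 8,6)
bgt L0: taken
xor $t2, $t2, 17 → $t2=2^17=19
lw $t2, 0($t6) → $t2=M[108]=-7
and $t2, $t2, 6 → $t2=(-7)&6=0
add $t6, $t6, 4 → $t6=108+4=112
sub $t5, $t5, 1 → $t5=8-1=7
cmp $t5, 6  (cmp 7,6)
bgt L0: taken
xor $t2, $t2, 17 → $t2=0^17=17
lw $t2, 0($t6) → $t2=M[112]=23
and $t2, $t2, 6 → $t2=23&6=6
add $t6, $t6, 4 → $t6=112+4=116
sub $t5, $t5, 1 → $t5=7-1=6
cmp $t5, 6  (cmp 6,6)
bgt L0: not taken
halt.
Total executed instructions: 32.

32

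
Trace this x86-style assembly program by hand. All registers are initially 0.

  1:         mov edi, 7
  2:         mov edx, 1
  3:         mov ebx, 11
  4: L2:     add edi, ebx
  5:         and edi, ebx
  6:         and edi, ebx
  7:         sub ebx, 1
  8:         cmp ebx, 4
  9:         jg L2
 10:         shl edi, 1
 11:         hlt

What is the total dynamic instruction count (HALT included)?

edi=7
edx=1
ebx=11
edi=7+11=18
edi=18&11=2
edi=2&11=2
ebx=11-1=10
cmp ebx, 4  (cmp 10,4)
jg L2: taken
edi=2+10=12
edi=12&10=8
edi=8&10=8
ebx=10-1=9
cmp ebx, 4  (cmp 9,4)
jg L2: taken
edi=8+9=17
edi=17&9=1
edi=1&9=1
ebx=9-1=8
cmp ebx, 4  (cmp 8,4)
jg L2: taken
edi=1+8=9
edi=9&8=8
edi=8&8=8
ebx=8-1=7
cmp ebx, 4  (cmp 7,4)
jg L2: taken
edi=8+7=15
edi=15&7=7
edi=7&7=7
ebx=7-1=6
cmp ebx, 4  (cmp 6,4)
jg L2: taken
edi=7+6=13
edi=13&6=4
edi=4&6=4
ebx=6-1=5
cmp ebx, 4  (cmp 5,4)
jg L2: taken
edi=4+5=9
edi=9&5=1
edi=1&5=1
ebx=5-1=4
cmp ebx, 4  (cmp 4,4)
jg L2: not taken
edi=1<<1=2
halt.
Total executed instructions: 47.

47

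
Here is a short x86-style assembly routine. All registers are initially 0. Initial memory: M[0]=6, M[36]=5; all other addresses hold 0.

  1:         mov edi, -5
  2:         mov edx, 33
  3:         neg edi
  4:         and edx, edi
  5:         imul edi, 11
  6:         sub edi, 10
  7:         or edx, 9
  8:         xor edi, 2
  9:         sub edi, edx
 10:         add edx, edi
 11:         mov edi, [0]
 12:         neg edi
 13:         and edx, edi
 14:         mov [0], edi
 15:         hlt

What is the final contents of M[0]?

-6

mov edi, -5 → edi=-5
mov edx, 33 → edx=33
neg edi → edi=-(-5)=5
and edx, edi → edx=33&5=1
imul edi, 11 → edi=5*11=55
sub edi, 10 → edi=55-10=45
or edx, 9 → edx=1|9=9
xor edi, 2 → edi=45^2=47
sub edi, edx → edi=47-9=38
add edx, edi → edx=9+38=47
mov edi, [0] → edi=M[0]=6
neg edi → edi=-(6)=-6
and edx, edi → edx=47&(-6)=42
mov [0], edi → M[0]=-6
halt.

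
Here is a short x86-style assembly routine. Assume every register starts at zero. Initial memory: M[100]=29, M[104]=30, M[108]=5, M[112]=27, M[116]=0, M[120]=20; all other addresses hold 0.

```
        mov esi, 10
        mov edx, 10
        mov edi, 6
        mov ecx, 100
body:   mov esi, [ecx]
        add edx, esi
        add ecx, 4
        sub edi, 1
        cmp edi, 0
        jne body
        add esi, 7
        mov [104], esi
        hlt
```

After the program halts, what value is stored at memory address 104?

27

mov esi, 10 → esi=10
mov edx, 10 → edx=10
mov edi, 6 → edi=6
mov ecx, 100 → ecx=100
mov esi, [ecx] → esi=M[100]=29
add edx, esi → edx=10+29=39
add ecx, 4 → ecx=100+4=104
sub edi, 1 → edi=6-1=5
cmp edi, 0  (cmp 5,0)
jne body: taken
mov esi, [ecx] → esi=M[104]=30
add edx, esi → edx=39+30=69
add ecx, 4 → ecx=104+4=108
sub edi, 1 → edi=5-1=4
cmp edi, 0  (cmp 4,0)
jne body: taken
mov esi, [ecx] → esi=M[108]=5
add edx, esi → edx=69+5=74
add ecx, 4 → ecx=108+4=112
sub edi, 1 → edi=4-1=3
cmp edi, 0  (cmp 3,0)
jne body: taken
mov esi, [ecx] → esi=M[112]=27
add edx, esi → edx=74+27=101
add ecx, 4 → ecx=112+4=116
sub edi, 1 → edi=3-1=2
cmp edi, 0  (cmp 2,0)
jne body: taken
mov esi, [ecx] → esi=M[116]=0
add edx, esi → edx=101+0=101
add ecx, 4 → ecx=116+4=120
sub edi, 1 → edi=2-1=1
cmp edi, 0  (cmp 1,0)
jne body: taken
mov esi, [ecx] → esi=M[120]=20
add edx, esi → edx=101+20=121
add ecx, 4 → ecx=120+4=124
sub edi, 1 → edi=1-1=0
cmp edi, 0  (cmp 0,0)
jne body: not taken
add esi, 7 → esi=20+7=27
mov [104], esi → M[104]=27
halt.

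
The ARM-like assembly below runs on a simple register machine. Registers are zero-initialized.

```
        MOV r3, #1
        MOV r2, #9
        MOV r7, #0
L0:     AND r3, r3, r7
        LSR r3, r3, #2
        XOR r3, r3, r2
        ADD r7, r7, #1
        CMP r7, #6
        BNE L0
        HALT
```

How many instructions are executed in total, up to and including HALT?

40

after MOV r3, #1: r3=1
after MOV r2, #9: r2=9
after MOV r7, #0: r7=0
after AND r3, r3, r7: r3=1&0=0
after LSR r3, r3, #2: r3=0>>2=0
after XOR r3, r3, r2: r3=0^9=9
after ADD r7, r7, #1: r7=0+1=1
CMP r7, #6  (cmp 1,6)
BNE L0: taken
after AND r3, r3, r7: r3=9&1=1
after LSR r3, r3, #2: r3=1>>2=0
after XOR r3, r3, r2: r3=0^9=9
after ADD r7, r7, #1: r7=1+1=2
CMP r7, #6  (cmp 2,6)
BNE L0: taken
after AND r3, r3, r7: r3=9&2=0
after LSR r3, r3, #2: r3=0>>2=0
after XOR r3, r3, r2: r3=0^9=9
after ADD r7, r7, #1: r7=2+1=3
CMP r7, #6  (cmp 3,6)
BNE L0: taken
after AND r3, r3, r7: r3=9&3=1
after LSR r3, r3, #2: r3=1>>2=0
after XOR r3, r3, r2: r3=0^9=9
after ADD r7, r7, #1: r7=3+1=4
CMP r7, #6  (cmp 4,6)
BNE L0: taken
after AND r3, r3, r7: r3=9&4=0
after LSR r3, r3, #2: r3=0>>2=0
after XOR r3, r3, r2: r3=0^9=9
after ADD r7, r7, #1: r7=4+1=5
CMP r7, #6  (cmp 5,6)
BNE L0: taken
after AND r3, r3, r7: r3=9&5=1
after LSR r3, r3, #2: r3=1>>2=0
after XOR r3, r3, r2: r3=0^9=9
after ADD r7, r7, #1: r7=5+1=6
CMP r7, #6  (cmp 6,6)
BNE L0: not taken
halt.
Total executed instructions: 40.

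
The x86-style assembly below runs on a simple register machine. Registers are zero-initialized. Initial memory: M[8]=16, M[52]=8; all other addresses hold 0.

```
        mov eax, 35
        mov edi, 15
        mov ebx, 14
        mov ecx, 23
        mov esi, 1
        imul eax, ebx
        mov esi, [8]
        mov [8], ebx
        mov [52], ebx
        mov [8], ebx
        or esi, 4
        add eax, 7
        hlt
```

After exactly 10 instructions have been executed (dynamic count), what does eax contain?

490

after mov eax, 35: eax=35
after mov edi, 15: edi=15
after mov ebx, 14: ebx=14
after mov ecx, 23: ecx=23
after mov esi, 1: esi=1
after imul eax, ebx: eax=35*14=490
after mov esi, [8]: esi=M[8]=16
mov [8], ebx → M[8]=14
mov [52], ebx → M[52]=14
mov [8], ebx → M[8]=14
After step 10: eax = 490.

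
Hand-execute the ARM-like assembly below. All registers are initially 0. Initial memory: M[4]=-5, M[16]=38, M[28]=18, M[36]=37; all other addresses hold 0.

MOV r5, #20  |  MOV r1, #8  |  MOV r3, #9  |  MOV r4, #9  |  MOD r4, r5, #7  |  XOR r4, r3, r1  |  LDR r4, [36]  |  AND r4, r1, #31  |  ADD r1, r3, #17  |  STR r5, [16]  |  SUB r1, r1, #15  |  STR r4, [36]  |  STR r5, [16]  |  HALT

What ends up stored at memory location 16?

20

r5=20
r1=8
r3=9
r4=9
r4=20%7=6
r4=9^8=1
r4=M[36]=37
r4=8&31=8
r1=9+17=26
STR r5, [16] → M[16]=20
r1=26-15=11
STR r4, [36] → M[36]=8
STR r5, [16] → M[16]=20
halt.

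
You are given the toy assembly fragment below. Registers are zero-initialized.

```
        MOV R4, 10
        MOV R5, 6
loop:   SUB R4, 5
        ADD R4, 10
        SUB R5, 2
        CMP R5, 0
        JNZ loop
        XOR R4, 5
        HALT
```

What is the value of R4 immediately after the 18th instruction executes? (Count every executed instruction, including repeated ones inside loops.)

after MOV R4, 10: R4=10
after MOV R5, 6: R5=6
after SUB R4, 5: R4=10-5=5
after ADD R4, 10: R4=5+10=15
after SUB R5, 2: R5=6-2=4
CMP R5, 0  (cmp 4,0)
JNZ loop: taken
after SUB R4, 5: R4=15-5=10
after ADD R4, 10: R4=10+10=20
after SUB R5, 2: R5=4-2=2
CMP R5, 0  (cmp 2,0)
JNZ loop: taken
after SUB R4, 5: R4=20-5=15
after ADD R4, 10: R4=15+10=25
after SUB R5, 2: R5=2-2=0
CMP R5, 0  (cmp 0,0)
JNZ loop: not taken
after XOR R4, 5: R4=25^5=28
After step 18: R4 = 28.

28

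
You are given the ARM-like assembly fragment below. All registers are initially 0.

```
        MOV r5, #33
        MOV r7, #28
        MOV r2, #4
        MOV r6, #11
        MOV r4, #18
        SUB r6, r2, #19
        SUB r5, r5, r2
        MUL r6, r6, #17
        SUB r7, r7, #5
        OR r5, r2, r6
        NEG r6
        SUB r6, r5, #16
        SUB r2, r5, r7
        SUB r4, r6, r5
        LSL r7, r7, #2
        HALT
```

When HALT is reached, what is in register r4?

after MOV r5, #33: r5=33
after MOV r7, #28: r7=28
after MOV r2, #4: r2=4
after MOV r6, #11: r6=11
after MOV r4, #18: r4=18
after SUB r6, r2, #19: r6=4-19=-15
after SUB r5, r5, r2: r5=33-4=29
after MUL r6, r6, #17: r6=(-15)*17=-255
after SUB r7, r7, #5: r7=28-5=23
after OR r5, r2, r6: r5=4|(-255)=-251
after NEG r6: r6=-(-255)=255
after SUB r6, r5, #16: r6=(-251)-16=-267
after SUB r2, r5, r7: r2=(-251)-23=-274
after SUB r4, r6, r5: r4=(-267)-(-251)=-16
after LSL r7, r7, #2: r7=23<<2=92
halt.

-16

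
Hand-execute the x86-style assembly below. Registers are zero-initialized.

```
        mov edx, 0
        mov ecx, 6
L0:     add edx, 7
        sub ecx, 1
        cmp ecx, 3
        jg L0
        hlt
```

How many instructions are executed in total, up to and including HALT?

15

after mov edx, 0: edx=0
after mov ecx, 6: ecx=6
after add edx, 7: edx=0+7=7
after sub ecx, 1: ecx=6-1=5
cmp ecx, 3  (cmp 5,3)
jg L0: taken
after add edx, 7: edx=7+7=14
after sub ecx, 1: ecx=5-1=4
cmp ecx, 3  (cmp 4,3)
jg L0: taken
after add edx, 7: edx=14+7=21
after sub ecx, 1: ecx=4-1=3
cmp ecx, 3  (cmp 3,3)
jg L0: not taken
halt.
Total executed instructions: 15.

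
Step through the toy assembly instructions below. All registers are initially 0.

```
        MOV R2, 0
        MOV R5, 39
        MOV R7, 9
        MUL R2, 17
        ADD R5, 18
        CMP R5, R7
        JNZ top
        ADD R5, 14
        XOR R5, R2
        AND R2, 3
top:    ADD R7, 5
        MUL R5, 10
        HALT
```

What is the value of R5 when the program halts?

570

after MOV R2, 0: R2=0
after MOV R5, 39: R5=39
after MOV R7, 9: R7=9
after MUL R2, 17: R2=0*17=0
after ADD R5, 18: R5=39+18=57
CMP R5, R7  (cmp 57,9)
JNZ top: taken
after ADD R7, 5: R7=9+5=14
after MUL R5, 10: R5=57*10=570
halt.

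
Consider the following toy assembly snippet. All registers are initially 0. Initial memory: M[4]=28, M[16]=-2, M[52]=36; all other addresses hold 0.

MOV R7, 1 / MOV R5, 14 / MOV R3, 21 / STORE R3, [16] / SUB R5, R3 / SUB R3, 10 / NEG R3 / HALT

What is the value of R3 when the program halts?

after MOV R7, 1: R7=1
after MOV R5, 14: R5=14
after MOV R3, 21: R3=21
STORE R3, [16] → M[16]=21
after SUB R5, R3: R5=14-21=-7
after SUB R3, 10: R3=21-10=11
after NEG R3: R3=-(11)=-11
halt.

-11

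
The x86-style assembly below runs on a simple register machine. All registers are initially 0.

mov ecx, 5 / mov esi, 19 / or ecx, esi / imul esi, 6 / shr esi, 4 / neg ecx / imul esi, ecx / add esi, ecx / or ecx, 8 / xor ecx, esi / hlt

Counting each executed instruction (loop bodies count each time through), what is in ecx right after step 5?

23

ecx=5
esi=19
ecx=5|19=23
esi=19*6=114
esi=114>>4=7
After step 5: ecx = 23.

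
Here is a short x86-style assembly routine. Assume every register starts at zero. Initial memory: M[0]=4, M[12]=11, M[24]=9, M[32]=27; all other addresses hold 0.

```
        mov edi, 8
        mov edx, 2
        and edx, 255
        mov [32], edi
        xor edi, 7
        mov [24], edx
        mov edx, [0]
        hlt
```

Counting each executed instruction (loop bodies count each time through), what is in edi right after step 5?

edi=8
edx=2
edx=2&255=2
mov [32], edi → M[32]=8
edi=8^7=15
After step 5: edi = 15.

15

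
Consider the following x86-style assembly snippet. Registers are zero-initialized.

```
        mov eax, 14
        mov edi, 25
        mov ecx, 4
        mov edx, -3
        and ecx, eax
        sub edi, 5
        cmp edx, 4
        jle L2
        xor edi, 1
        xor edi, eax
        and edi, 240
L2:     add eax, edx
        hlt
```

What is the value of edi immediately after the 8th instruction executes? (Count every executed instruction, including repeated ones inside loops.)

after mov eax, 14: eax=14
after mov edi, 25: edi=25
after mov ecx, 4: ecx=4
after mov edx, -3: edx=-3
after and ecx, eax: ecx=4&14=4
after sub edi, 5: edi=25-5=20
cmp edx, 4  (cmp -3,4)
jle L2: taken
After step 8: edi = 20.

20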